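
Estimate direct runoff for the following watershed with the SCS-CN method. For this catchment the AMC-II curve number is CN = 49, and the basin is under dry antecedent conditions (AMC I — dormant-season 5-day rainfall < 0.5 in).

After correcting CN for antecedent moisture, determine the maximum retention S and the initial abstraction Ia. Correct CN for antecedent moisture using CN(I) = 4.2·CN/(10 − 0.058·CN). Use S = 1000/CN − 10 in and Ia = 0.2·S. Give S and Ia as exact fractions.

Dry (AMC I): CN(I) = 4.2·49/(10 − 0.058·49) = (1029/5)/(3579/500) = 34300/1193 ≈ 28.751
S = 1000/(34300/1193) − 10 = 8500/343 in ≈ 24.781 in
Ia = 0.2S: 0.2·24.781 = 4.956 in (exactly 1700/343)

S = 8500/343 in ≈ 24.781 in; Ia = 1700/343 in ≈ 4.956 in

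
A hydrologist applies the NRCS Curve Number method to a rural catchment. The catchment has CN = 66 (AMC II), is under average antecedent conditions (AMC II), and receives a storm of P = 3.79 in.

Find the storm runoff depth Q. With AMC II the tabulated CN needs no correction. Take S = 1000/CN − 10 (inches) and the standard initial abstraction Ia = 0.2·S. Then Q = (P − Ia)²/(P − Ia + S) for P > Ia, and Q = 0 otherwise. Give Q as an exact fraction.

Average conditions: CN = 66 (no AMC adjustment).
Max retention: S = 1000/66 − 10 = 170/33 in (≈ 5.152 in)
Initial abstraction Ia = S/5 = (170/33)/5 = 34/33 ≈ 1.030 in
Since P=3.790 > Ia=1.030: effective rainfall P−Ia = 9107/3300 in
Q = (9107/3300)²/((9107/3300) + 170/33) = (82937449/10890000)/(26107/3300) = 82937449/86153100 in ≈ 0.963 in

Q = 82937449/86153100 in ≈ 0.963 in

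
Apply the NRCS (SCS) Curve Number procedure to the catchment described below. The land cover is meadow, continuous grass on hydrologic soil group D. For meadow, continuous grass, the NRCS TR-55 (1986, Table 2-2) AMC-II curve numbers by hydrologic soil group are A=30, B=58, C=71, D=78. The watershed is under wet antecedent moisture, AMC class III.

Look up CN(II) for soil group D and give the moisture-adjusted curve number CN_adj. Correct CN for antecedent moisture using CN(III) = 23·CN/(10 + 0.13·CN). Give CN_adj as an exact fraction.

NRCS table: meadow, continuous grass, soil group D → CN(II) = 78
CN(III) from CN(II)=78: (23·78)/(10 + 0.13·78) = 89700/1007 ≈ 89.076

CN_adj = 89700/1007 ≈ 89.076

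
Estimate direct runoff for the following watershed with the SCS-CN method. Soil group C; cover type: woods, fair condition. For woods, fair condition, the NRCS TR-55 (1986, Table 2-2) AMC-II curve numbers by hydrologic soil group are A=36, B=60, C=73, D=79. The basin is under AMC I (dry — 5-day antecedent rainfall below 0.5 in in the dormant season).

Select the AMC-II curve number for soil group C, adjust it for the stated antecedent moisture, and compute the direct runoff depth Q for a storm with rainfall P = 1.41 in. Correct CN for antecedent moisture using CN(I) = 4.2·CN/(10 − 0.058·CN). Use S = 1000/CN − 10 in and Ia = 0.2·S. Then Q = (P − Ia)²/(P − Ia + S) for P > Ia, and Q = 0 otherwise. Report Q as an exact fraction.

Q = 0 in ≈ 0.000 in

NRCS table: woods, fair condition, soil group C → CN(II) = 73
Adjust CN=73 to AMC I: 4.2·73/(10 − 0.058·73) → (1533/5) ÷ (2883/500) = 51100/961 ≈ 53.174
S = 1000/(51100/961) − 10 = 4500/511 in ≈ 8.806 in
Ia = 0.2·(4500/511) = 900/511 in ≈ 1.761 in
P = 1.410 ≤ Ia = 1.761 in: entire storm abstracted, Q = 0.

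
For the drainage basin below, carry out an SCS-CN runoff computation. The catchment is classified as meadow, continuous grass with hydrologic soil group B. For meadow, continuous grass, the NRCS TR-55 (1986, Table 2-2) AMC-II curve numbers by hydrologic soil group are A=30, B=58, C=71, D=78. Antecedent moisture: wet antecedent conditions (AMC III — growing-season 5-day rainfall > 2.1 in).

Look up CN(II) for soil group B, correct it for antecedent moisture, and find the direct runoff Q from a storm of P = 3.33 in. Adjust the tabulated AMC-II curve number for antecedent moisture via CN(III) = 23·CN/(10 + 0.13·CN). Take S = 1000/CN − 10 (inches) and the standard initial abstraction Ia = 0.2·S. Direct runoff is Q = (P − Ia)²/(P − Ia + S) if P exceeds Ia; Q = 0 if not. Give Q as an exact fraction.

Q = 10813324107/8673467900 in ≈ 1.247 in

NRCS table: meadow, continuous grass, soil group B → CN(II) = 58
Adjust CN=58 to AMC III: 23·58/(10 + 0.13·58) → 1334 ÷ (877/50) = 66700/877 ≈ 76.055
Max retention: S = 1000/(66700/877) − 10 = 2100/667 in (≈ 3.148 in)
Ia = 0.2·(2100/667) = 420/667 in ≈ 0.630 in
P − Ia = 3.330 − 0.630 = 180111/66700 ≈ 2.700 in (> 0, runoff occurs)
Q = (180111/66700)²/((180111/66700) + 2100/667) = (32439972321/4448890000)/(390111/66700) = 10813324107/8673467900 in ≈ 1.247 in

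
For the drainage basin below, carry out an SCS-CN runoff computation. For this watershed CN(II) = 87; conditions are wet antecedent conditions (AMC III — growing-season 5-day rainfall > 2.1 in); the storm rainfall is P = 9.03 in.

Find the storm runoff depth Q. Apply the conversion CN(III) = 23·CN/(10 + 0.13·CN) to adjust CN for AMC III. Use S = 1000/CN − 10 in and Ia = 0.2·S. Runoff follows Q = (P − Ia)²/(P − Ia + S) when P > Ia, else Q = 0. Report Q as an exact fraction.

Q = 3171615495409/382371690300 in ≈ 8.295 in

CN(III) from CN(II)=87: (23·87)/(10 + 0.13·87) = 200100/2131 ≈ 93.900
Max retention: S = 1000/(200100/2131) − 10 = 1300/2001 in (≈ 0.650 in)
Ia = 0.2·(1300/2001) = 260/2001 in ≈ 0.130 in
Excess rainfall: 9.030 − 0.130 = 8.900 in; P > Ia so Q > 0
Q = (1780903/200100)²/((1780903/200100) + 1300/2001) = (3171615495409/40040010000)/(1910903/200100) = 3171615495409/382371690300 in ≈ 8.295 in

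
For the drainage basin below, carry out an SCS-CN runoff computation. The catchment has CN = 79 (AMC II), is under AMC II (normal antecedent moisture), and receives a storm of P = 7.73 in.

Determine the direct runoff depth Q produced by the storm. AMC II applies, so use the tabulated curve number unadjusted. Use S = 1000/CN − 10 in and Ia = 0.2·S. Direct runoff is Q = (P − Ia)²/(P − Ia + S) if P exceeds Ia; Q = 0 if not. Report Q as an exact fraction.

Average conditions: CN = 79 (no AMC adjustment).
Retention S: 1000/CN − 10 with CN=79.000 → S = 210/79 ≈ 2.658 in
Ia = 0.2S: 0.2·2.658 = 0.532 in (exactly 42/79)
Excess rainfall: 7.730 − 0.532 = 7.198 in; P > Ia so Q > 0
Q: (56867/7900)² ÷ (77867/7900) = 3233855689/615149300 in (≈ 5.257 in)

Q = 3233855689/615149300 in ≈ 5.257 in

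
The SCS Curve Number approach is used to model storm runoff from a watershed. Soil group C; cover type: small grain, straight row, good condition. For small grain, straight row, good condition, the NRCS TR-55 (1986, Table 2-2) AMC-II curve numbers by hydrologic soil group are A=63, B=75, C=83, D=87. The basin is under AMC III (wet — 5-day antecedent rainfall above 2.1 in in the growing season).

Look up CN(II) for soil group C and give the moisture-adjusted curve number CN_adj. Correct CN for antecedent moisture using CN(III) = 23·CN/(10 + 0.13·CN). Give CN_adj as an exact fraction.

CN_adj = 190900/2079 ≈ 91.823

NRCS table: small grain, straight row, good condition, soil group C → CN(II) = 83
Wet (AMC III): CN(III) = 23·83/(10 + 0.13·83) = 1909/(2079/100) = 190900/2079 ≈ 91.823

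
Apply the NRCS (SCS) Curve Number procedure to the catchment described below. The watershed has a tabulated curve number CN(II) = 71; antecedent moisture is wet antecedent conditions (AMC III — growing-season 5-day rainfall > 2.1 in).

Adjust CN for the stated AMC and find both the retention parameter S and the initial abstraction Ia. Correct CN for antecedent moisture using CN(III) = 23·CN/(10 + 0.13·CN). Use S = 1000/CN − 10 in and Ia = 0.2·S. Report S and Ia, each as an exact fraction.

CN(III) from CN(II)=71: (23·71)/(10 + 0.13·71) = 163300/1923 ≈ 84.919
Retention S: 1000/CN − 10 with CN=84.919 → S = 2900/1633 ≈ 1.776 in
Ia = 0.2S: 0.2·1.776 = 0.355 in (exactly 580/1633)

S = 2900/1633 in ≈ 1.776 in; Ia = 580/1633 in ≈ 0.355 in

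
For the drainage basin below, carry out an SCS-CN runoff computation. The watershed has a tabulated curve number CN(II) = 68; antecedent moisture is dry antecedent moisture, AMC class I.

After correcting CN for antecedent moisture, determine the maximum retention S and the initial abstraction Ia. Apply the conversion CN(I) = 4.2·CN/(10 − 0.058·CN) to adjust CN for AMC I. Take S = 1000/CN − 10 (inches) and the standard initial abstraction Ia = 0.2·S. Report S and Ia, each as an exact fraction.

Dry (AMC I): CN(I) = 4.2·68/(10 − 0.058·68) = (1428/5)/(757/125) = 35700/757 ≈ 47.160
Retention S: 1000/CN − 10 with CN=47.160 → S = 4000/357 ≈ 11.204 in
Ia = 0.2S: 0.2·11.204 = 2.241 in (exactly 800/357)

S = 4000/357 in ≈ 11.204 in; Ia = 800/357 in ≈ 2.241 in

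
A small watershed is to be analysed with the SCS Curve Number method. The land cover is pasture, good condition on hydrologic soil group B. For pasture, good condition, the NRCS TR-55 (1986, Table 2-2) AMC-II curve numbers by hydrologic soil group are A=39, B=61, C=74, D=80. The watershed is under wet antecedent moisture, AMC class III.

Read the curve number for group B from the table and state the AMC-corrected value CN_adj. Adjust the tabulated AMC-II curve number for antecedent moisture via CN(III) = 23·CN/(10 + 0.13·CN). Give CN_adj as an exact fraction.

NRCS table: pasture, good condition, soil group B → CN(II) = 61
Adjust CN=61 to AMC III: 23·61/(10 + 0.13·61) → 1403 ÷ (1793/100) = 140300/1793 ≈ 78.249

CN_adj = 140300/1793 ≈ 78.249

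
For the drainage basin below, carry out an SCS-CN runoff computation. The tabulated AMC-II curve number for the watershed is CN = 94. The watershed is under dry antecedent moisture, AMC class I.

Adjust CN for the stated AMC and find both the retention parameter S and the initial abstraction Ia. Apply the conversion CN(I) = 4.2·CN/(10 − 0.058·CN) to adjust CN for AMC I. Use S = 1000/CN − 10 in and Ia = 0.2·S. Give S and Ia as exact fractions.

S = 500/329 in ≈ 1.520 in; Ia = 100/329 in ≈ 0.304 in

Adjust CN=94 to AMC I: 4.2·94/(10 − 0.058·94) → (1974/5) ÷ (1137/250) = 32900/379 ≈ 86.807
Max retention: S = 1000/(32900/379) − 10 = 500/329 in (≈ 1.520 in)
Initial abstraction Ia = S/5 = (500/329)/5 = 100/329 ≈ 0.304 in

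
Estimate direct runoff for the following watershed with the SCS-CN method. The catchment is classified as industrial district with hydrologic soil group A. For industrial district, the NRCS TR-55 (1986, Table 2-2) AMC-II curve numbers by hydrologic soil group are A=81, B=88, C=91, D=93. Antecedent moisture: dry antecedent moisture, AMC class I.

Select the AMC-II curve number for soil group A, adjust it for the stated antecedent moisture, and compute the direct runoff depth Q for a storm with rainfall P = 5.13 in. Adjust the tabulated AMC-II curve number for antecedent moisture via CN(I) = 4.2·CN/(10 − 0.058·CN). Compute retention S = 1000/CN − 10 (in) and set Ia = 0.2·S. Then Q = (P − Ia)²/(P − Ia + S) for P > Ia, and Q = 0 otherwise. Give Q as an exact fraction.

NRCS table: industrial district, soil group A → CN(II) = 81
Adjust CN=81 to AMC I: 4.2·81/(10 − 0.058·81) → (1701/5) ÷ (2651/500) = 170100/2651 ≈ 64.164
Max retention: S = 1000/(170100/2651) − 10 = 9500/1701 in (≈ 5.585 in)
Initial abstraction Ia = S/5 = (9500/1701)/5 = 1900/1701 ≈ 1.117 in
P − Ia = 5.130 − 1.117 = 682613/170100 ≈ 4.013 in (> 0, runoff occurs)
Q = (682613/170100)²/((682613/170100) + 9500/1701) = (465960507769/28934010000)/(1632613/170100) = 24524237251/14616182700 in ≈ 1.678 in

Q = 24524237251/14616182700 in ≈ 1.678 in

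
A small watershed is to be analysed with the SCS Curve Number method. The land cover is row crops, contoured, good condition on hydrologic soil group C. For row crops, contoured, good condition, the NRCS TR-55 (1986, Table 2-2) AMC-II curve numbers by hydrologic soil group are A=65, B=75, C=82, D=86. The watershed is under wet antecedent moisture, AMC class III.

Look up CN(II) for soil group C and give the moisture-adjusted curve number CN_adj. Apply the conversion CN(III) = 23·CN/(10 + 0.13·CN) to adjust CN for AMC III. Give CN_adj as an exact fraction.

NRCS table: row crops, contoured, good condition, soil group C → CN(II) = 82
Wet (AMC III): CN(III) = 23·82/(10 + 0.13·82) = 1886/(1033/50) = 94300/1033 ≈ 91.288

CN_adj = 94300/1033 ≈ 91.288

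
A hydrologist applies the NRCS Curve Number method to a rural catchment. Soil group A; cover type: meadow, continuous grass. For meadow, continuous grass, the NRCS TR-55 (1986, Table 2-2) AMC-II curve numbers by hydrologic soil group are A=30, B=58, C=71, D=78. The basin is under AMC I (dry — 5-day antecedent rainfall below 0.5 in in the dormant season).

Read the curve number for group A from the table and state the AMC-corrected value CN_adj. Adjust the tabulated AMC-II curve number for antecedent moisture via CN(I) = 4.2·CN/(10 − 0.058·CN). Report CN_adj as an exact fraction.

CN_adj = 900/59 ≈ 15.254

NRCS table: meadow, continuous grass, soil group A → CN(II) = 30
CN(I) from CN(II)=30: (4.2·30)/(10 − 0.058·30) = 900/59 ≈ 15.254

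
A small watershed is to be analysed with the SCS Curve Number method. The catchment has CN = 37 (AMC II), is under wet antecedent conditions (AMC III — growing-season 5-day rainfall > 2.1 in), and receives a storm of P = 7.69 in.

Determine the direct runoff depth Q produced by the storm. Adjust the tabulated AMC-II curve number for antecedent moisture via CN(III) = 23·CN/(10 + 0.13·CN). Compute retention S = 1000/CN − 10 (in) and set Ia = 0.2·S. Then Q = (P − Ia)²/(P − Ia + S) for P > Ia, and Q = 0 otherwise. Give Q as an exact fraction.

Q = 279226639561/98581456900 in ≈ 2.832 in

CN(III) from CN(II)=37: (23·37)/(10 + 0.13·37) = 85100/1481 ≈ 57.461
Max retention: S = 1000/(85100/1481) − 10 = 6300/851 in (≈ 7.403 in)
Ia = 0.2·(6300/851) = 1260/851 in ≈ 1.481 in
Since P=7.690 > Ia=1.481: effective rainfall P−Ia = 528419/85100 in
Q: (528419/85100)² ÷ (1158419/85100) = 279226639561/98581456900 in (≈ 2.832 in)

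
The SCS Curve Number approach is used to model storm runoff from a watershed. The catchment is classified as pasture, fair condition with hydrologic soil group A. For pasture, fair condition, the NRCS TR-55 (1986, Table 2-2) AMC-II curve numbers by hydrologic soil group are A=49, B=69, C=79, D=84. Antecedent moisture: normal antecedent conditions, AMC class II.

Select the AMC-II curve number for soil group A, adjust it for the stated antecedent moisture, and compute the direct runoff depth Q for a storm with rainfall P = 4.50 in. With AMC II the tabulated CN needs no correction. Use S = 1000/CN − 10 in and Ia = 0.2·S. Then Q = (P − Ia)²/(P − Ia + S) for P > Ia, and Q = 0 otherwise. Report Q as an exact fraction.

NRCS table: pasture, fair condition, soil group A → CN(II) = 49
Average conditions: CN = 49 (no AMC adjustment).
Max retention: S = 1000/49 − 10 = 510/49 in (≈ 10.408 in)
Initial abstraction Ia = S/5 = (510/49)/5 = 102/49 ≈ 2.082 in
P − Ia = 4.500 − 2.082 = 237/98 ≈ 2.418 in (> 0, runoff occurs)
Q = (237/98)²/((237/98) + 510/49) = (56169/9604)/(1257/98) = 18723/41062 in ≈ 0.456 in

Q = 18723/41062 in ≈ 0.456 in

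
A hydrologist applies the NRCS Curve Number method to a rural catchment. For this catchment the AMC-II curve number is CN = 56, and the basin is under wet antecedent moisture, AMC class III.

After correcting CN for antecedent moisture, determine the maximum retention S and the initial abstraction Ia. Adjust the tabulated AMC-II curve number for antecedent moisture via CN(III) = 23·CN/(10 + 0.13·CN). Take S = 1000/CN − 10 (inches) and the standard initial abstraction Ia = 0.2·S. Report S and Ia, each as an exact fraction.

S = 550/161 in ≈ 3.416 in; Ia = 110/161 in ≈ 0.683 in

Adjust CN=56 to AMC III: 23·56/(10 + 0.13·56) → 1288 ÷ (432/25) = 4025/54 ≈ 74.537
S = 1000/(4025/54) − 10 = 550/161 in ≈ 3.416 in
Initial abstraction Ia = S/5 = (550/161)/5 = 110/161 ≈ 0.683 in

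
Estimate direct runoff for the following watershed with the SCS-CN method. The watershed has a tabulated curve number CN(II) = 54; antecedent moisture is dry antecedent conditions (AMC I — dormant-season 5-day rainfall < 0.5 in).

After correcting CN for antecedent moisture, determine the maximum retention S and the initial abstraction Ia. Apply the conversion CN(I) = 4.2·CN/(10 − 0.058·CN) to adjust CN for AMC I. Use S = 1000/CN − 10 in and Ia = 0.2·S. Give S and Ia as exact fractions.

CN(I) from CN(II)=54: (4.2·54)/(10 − 0.058·54) = 56700/1717 ≈ 33.023
S = 1000/(56700/1717) − 10 = 11500/567 in ≈ 20.282 in
Initial abstraction Ia = S/5 = (11500/567)/5 = 2300/567 ≈ 4.056 in

S = 11500/567 in ≈ 20.282 in; Ia = 2300/567 in ≈ 4.056 in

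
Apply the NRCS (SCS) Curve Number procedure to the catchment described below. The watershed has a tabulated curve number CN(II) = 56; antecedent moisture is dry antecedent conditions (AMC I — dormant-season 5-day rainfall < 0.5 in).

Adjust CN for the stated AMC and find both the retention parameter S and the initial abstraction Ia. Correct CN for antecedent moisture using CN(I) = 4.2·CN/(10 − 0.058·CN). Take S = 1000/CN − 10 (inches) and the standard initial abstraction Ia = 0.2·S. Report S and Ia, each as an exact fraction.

S = 2750/147 in ≈ 18.707 in; Ia = 550/147 in ≈ 3.741 in

Adjust CN=56 to AMC I: 4.2·56/(10 − 0.058·56) → (1176/5) ÷ (844/125) = 7350/211 ≈ 34.834
Max retention: S = 1000/(7350/211) − 10 = 2750/147 in (≈ 18.707 in)
Initial abstraction Ia = S/5 = (2750/147)/5 = 550/147 ≈ 3.741 in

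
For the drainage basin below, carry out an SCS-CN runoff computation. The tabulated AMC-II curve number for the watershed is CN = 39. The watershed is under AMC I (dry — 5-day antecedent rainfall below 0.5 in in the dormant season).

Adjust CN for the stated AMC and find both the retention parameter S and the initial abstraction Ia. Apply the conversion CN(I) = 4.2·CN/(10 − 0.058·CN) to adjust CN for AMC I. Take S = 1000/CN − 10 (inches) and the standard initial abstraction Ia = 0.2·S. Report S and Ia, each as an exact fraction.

S = 30500/819 in ≈ 37.241 in; Ia = 6100/819 in ≈ 7.448 in

Dry (AMC I): CN(I) = 4.2·39/(10 − 0.058·39) = (819/5)/(3869/500) = 81900/3869 ≈ 21.168
S = 1000/(81900/3869) − 10 = 30500/819 in ≈ 37.241 in
Initial abstraction Ia = S/5 = (30500/819)/5 = 6100/819 ≈ 7.448 in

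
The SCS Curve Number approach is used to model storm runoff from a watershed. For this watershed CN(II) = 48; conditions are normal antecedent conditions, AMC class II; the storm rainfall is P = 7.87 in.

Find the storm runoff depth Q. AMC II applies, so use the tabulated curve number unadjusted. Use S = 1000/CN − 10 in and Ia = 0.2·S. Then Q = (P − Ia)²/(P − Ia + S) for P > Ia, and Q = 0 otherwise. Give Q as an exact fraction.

Q = 2927521/1488300 in ≈ 1.967 in

Average conditions: CN = 48 (no AMC adjustment).
S = 1000/48 − 10 = 65/6 in ≈ 10.833 in
Initial abstraction Ia = S/5 = (65/6)/5 = 13/6 ≈ 2.167 in
Since P=7.870 > Ia=2.167: effective rainfall P−Ia = 1711/300 in
Q = (1711/300)²/((1711/300) + 65/6) = (2927521/90000)/(4961/300) = 2927521/1488300 in ≈ 1.967 in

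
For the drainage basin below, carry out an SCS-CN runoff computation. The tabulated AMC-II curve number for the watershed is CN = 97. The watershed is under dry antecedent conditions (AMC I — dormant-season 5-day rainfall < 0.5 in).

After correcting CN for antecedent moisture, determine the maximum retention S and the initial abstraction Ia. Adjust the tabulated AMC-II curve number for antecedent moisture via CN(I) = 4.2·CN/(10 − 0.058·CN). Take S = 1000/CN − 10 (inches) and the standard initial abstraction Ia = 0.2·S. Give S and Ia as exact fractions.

Adjust CN=97 to AMC I: 4.2·97/(10 − 0.058·97) → (2037/5) ÷ (2187/500) = 67900/729 ≈ 93.141
Retention S: 1000/CN − 10 with CN=93.141 → S = 500/679 ≈ 0.736 in
Initial abstraction Ia = S/5 = (500/679)/5 = 100/679 ≈ 0.147 in

S = 500/679 in ≈ 0.736 in; Ia = 100/679 in ≈ 0.147 in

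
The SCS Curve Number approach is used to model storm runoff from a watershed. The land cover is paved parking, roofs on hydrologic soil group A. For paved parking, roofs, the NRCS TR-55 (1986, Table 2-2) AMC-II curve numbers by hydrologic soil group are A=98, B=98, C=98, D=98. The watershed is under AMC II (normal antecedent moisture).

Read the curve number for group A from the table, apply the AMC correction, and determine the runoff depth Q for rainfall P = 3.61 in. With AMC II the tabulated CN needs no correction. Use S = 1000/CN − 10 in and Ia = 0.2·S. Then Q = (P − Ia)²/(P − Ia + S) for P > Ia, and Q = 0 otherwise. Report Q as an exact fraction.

Q = 305865121/90596100 in ≈ 3.376 in

NRCS table: paved parking, roofs, soil group A → CN(II) = 98
AMC II — tabulated CN = 98 applies directly.
S = 1000/98 − 10 = 10/49 in ≈ 0.204 in
Ia = 0.2·(10/49) = 2/49 in ≈ 0.041 in
Since P=3.610 > Ia=0.041: effective rainfall P−Ia = 17489/4900 in
Runoff Q = (P−Ia)²/(P−Ia+S) = (3.569)²/(3.569+0.204) = 305865121/90596100 ≈ 3.376 in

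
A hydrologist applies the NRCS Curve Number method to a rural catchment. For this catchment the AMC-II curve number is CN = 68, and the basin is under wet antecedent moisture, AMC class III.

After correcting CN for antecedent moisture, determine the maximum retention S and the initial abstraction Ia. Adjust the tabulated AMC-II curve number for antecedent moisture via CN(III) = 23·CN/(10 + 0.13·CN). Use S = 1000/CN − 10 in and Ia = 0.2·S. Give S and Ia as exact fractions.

CN(III) from CN(II)=68: (23·68)/(10 + 0.13·68) = 39100/471 ≈ 83.015
Retention S: 1000/CN − 10 with CN=83.015 → S = 800/391 ≈ 2.046 in
Initial abstraction Ia = S/5 = (800/391)/5 = 160/391 ≈ 0.409 in

S = 800/391 in ≈ 2.046 in; Ia = 160/391 in ≈ 0.409 in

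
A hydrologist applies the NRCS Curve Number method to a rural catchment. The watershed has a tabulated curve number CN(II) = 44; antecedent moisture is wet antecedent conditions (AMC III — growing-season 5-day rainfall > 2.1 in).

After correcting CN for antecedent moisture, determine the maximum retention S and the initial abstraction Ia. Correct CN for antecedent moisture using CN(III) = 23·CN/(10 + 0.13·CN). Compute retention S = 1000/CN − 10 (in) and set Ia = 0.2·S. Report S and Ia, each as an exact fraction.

Adjust CN=44 to AMC III: 23·44/(10 + 0.13·44) → 1012 ÷ (393/25) = 25300/393 ≈ 64.377
S = 1000/(25300/393) − 10 = 1400/253 in ≈ 5.534 in
Ia = 0.2S: 0.2·5.534 = 1.107 in (exactly 280/253)

S = 1400/253 in ≈ 5.534 in; Ia = 280/253 in ≈ 1.107 in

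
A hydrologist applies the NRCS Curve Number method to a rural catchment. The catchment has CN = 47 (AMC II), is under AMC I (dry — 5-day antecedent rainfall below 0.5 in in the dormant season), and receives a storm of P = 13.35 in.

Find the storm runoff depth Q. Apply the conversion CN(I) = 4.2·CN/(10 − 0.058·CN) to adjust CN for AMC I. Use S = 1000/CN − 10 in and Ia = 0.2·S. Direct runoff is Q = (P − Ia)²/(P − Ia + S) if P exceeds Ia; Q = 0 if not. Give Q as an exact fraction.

CN(I) from CN(II)=47: (4.2·47)/(10 − 0.058·47) = 98700/3637 ≈ 27.138
S = 1000/(98700/3637) − 10 = 26500/987 in ≈ 26.849 in
Initial abstraction Ia = S/5 = (26500/987)/5 = 5300/987 ≈ 5.370 in
P − Ia = 13.350 − 5.370 = 157529/19740 ≈ 7.980 in (> 0, runoff occurs)
Runoff Q = (P−Ia)²/(P−Ia+S) = (7.980)²/(7.980+26.849) = 24815385841/13571822460 ≈ 1.828 in

Q = 24815385841/13571822460 in ≈ 1.828 in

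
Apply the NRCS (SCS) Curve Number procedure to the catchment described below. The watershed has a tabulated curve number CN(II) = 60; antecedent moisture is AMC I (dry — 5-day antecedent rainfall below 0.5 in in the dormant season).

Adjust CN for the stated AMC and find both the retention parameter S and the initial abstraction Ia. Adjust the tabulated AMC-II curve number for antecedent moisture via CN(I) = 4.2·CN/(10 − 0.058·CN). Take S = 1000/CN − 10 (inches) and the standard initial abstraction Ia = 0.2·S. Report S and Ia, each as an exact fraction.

S = 1000/63 in ≈ 15.873 in; Ia = 200/63 in ≈ 3.175 in

Dry (AMC I): CN(I) = 4.2·60/(10 − 0.058·60) = 252/(163/25) = 6300/163 ≈ 38.650
Max retention: S = 1000/(6300/163) − 10 = 1000/63 in (≈ 15.873 in)
Ia = 0.2·(1000/63) = 200/63 in ≈ 3.175 in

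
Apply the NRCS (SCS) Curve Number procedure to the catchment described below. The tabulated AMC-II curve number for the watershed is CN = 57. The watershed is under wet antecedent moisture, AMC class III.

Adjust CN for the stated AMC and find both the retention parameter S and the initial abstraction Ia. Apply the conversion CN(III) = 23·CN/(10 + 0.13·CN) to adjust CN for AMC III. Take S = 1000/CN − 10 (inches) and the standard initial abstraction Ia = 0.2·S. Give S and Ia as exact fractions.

S = 4300/1311 in ≈ 3.280 in; Ia = 860/1311 in ≈ 0.656 in

Wet (AMC III): CN(III) = 23·57/(10 + 0.13·57) = 1311/(1741/100) = 131100/1741 ≈ 75.302
Retention S: 1000/CN − 10 with CN=75.302 → S = 4300/1311 ≈ 3.280 in
Ia = 0.2·(4300/1311) = 860/1311 in ≈ 0.656 in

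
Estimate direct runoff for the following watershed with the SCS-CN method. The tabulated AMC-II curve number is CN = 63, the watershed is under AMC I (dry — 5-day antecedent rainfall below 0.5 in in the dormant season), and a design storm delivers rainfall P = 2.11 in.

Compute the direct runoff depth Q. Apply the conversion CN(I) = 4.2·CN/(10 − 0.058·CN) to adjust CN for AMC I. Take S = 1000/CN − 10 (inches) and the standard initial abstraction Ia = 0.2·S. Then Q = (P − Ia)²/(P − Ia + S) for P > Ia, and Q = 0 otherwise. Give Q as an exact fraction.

Dry (AMC I): CN(I) = 4.2·63/(10 − 0.058·63) = (1323/5)/(3173/500) = 132300/3173 ≈ 41.696
Retention S: 1000/CN − 10 with CN=41.696 → S = 18500/1323 ≈ 13.983 in
Initial abstraction Ia = S/5 = (18500/1323)/5 = 3700/1323 ≈ 2.797 in
P = 2.110 ≤ Ia = 2.797 in: entire storm abstracted, Q = 0.

Q = 0 in ≈ 0.000 in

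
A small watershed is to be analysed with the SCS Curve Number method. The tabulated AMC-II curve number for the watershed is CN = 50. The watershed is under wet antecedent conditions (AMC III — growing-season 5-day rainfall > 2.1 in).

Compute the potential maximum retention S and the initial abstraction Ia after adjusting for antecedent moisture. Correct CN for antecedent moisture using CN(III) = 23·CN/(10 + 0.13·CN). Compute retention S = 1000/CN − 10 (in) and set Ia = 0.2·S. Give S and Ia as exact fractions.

S = 100/23 in ≈ 4.348 in; Ia = 20/23 in ≈ 0.870 in

Adjust CN=50 to AMC III: 23·50/(10 + 0.13·50) → 1150 ÷ (33/2) = 2300/33 ≈ 69.697
Retention S: 1000/CN − 10 with CN=69.697 → S = 100/23 ≈ 4.348 in
Initial abstraction Ia = S/5 = (100/23)/5 = 20/23 ≈ 0.870 in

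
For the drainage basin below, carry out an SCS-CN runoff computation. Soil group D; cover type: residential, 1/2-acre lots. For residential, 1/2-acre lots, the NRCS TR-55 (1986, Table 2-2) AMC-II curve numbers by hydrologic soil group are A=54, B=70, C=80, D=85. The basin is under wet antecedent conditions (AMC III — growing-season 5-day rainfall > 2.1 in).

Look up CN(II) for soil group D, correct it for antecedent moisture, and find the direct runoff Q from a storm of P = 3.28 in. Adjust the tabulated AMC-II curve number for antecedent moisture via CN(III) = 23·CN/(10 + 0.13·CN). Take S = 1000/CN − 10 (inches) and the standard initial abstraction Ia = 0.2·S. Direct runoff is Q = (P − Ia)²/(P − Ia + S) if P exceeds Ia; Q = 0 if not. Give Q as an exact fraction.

Q = 467017922/186028025 in ≈ 2.510 in

NRCS table: residential, 1/2-acre lots, soil group D → CN(II) = 85
Wet (AMC III): CN(III) = 23·85/(10 + 0.13·85) = 1955/(421/20) = 39100/421 ≈ 92.874
Retention S: 1000/CN − 10 with CN=92.874 → S = 300/391 ≈ 0.767 in
Ia = 0.2·(300/391) = 60/391 in ≈ 0.153 in
Excess rainfall: 3.280 − 0.153 = 3.127 in; P > Ia so Q > 0
Q = (30562/9775)²/((30562/9775) + 300/391) = (934035844/95550625)/(38062/9775) = 467017922/186028025 in ≈ 2.510 in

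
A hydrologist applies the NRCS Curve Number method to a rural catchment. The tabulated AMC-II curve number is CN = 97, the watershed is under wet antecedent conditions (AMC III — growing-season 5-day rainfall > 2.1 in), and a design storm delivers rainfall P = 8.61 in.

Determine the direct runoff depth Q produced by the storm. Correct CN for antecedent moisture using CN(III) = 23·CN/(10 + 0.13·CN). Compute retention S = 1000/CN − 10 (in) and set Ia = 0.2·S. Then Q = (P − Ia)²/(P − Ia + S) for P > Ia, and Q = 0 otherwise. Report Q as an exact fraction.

Q = 407423060209/48211686900 in ≈ 8.451 in

Adjust CN=97 to AMC III: 23·97/(10 + 0.13·97) → 2231 ÷ (2261/100) = 223100/2261 ≈ 98.673
S = 1000/(223100/2261) − 10 = 300/2231 in ≈ 0.134 in
Ia = 0.2S: 0.2·0.134 = 0.027 in (exactly 60/2231)
P − Ia = 8.610 − 0.027 = 1914891/223100 ≈ 8.583 in (> 0, runoff occurs)
Q = (1914891/223100)²/((1914891/223100) + 300/2231) = (3666807541881/49773610000)/(1944891/223100) = 407423060209/48211686900 in ≈ 8.451 in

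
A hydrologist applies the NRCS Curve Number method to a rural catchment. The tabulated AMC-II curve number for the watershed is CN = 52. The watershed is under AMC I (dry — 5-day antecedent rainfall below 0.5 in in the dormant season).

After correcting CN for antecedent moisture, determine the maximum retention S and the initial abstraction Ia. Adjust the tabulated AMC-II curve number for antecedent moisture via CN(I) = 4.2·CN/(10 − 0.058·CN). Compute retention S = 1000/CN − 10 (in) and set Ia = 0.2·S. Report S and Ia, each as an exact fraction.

Dry (AMC I): CN(I) = 4.2·52/(10 − 0.058·52) = (1092/5)/(873/125) = 9100/291 ≈ 31.271
Retention S: 1000/CN − 10 with CN=31.271 → S = 2000/91 ≈ 21.978 in
Ia = 0.2·(2000/91) = 400/91 in ≈ 4.396 in

S = 2000/91 in ≈ 21.978 in; Ia = 400/91 in ≈ 4.396 in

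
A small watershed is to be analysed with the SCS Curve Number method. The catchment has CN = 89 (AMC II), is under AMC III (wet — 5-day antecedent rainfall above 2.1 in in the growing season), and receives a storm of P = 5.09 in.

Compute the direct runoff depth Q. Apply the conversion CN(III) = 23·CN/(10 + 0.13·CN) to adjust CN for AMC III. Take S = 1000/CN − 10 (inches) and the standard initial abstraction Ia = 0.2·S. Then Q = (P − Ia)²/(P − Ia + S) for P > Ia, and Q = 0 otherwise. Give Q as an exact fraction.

Adjust CN=89 to AMC III: 23·89/(10 + 0.13·89) → 2047 ÷ (2157/100) = 204700/2157 ≈ 94.900
Max retention: S = 1000/(204700/2157) − 10 = 1100/2047 in (≈ 0.537 in)
Initial abstraction Ia = S/5 = (1100/2047)/5 = 220/2047 ≈ 0.107 in
P − Ia = 5.090 − 0.107 = 1019923/204700 ≈ 4.983 in (> 0, runoff occurs)
Runoff Q = (P−Ia)²/(P−Ia+S) = (4.983)²/(4.983+0.537) = 1040242925929/231295238100 ≈ 4.497 in

Q = 1040242925929/231295238100 in ≈ 4.497 in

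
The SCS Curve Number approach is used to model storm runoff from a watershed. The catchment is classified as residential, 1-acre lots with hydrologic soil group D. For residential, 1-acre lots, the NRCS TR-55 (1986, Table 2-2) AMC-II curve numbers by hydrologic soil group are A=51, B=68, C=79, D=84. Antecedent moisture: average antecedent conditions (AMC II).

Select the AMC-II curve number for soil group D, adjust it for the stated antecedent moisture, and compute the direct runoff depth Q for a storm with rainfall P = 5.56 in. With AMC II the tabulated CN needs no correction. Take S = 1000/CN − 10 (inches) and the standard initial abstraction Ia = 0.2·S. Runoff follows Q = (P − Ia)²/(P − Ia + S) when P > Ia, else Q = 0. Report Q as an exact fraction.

NRCS table: residential, 1-acre lots, soil group D → CN(II) = 84
AMC II — tabulated CN = 84 applies directly.
S = 1000/84 − 10 = 40/21 in ≈ 1.905 in
Ia = 0.2S: 0.2·1.905 = 0.381 in (exactly 8/21)
P − Ia = 5.560 − 0.381 = 2719/525 ≈ 5.179 in (> 0, runoff occurs)
Q = (2719/525)²/((2719/525) + 40/21) = (7392961/275625)/(3719/525) = 7392961/1952475 in ≈ 3.786 in

Q = 7392961/1952475 in ≈ 3.786 in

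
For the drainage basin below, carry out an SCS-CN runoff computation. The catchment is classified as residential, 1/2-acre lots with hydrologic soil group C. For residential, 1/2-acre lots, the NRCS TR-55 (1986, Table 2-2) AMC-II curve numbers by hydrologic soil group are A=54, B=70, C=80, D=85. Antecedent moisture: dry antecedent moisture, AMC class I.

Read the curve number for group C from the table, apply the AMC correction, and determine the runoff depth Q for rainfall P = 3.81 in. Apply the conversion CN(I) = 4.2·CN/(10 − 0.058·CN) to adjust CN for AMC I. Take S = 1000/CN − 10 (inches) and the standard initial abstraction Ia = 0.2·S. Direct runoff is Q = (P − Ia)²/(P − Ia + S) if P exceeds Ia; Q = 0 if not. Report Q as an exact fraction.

Q = 30261001/37802100 in ≈ 0.801 in

NRCS table: residential, 1/2-acre lots, soil group C → CN(II) = 80
Dry (AMC I): CN(I) = 4.2·80/(10 − 0.058·80) = 336/(134/25) = 4200/67 ≈ 62.687
S = 1000/(4200/67) − 10 = 125/21 in ≈ 5.952 in
Initial abstraction Ia = S/5 = (125/21)/5 = 25/21 ≈ 1.190 in
P − Ia = 3.810 − 1.190 = 5501/2100 ≈ 2.620 in (> 0, runoff occurs)
Runoff Q = (P−Ia)²/(P−Ia+S) = (2.620)²/(2.620+5.952) = 30261001/37802100 ≈ 0.801 in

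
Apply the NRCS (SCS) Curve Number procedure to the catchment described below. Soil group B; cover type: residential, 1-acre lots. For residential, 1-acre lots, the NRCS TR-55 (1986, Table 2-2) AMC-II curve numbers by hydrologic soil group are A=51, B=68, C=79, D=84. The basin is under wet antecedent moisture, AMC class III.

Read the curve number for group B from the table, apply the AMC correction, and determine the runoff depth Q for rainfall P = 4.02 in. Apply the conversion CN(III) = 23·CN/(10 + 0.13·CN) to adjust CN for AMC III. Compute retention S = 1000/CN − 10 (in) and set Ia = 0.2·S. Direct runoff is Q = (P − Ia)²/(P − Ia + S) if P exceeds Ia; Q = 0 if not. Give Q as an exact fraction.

Q = 4983089281/2162054050 in ≈ 2.305 in

NRCS table: residential, 1-acre lots, soil group B → CN(II) = 68
Adjust CN=68 to AMC III: 23·68/(10 + 0.13·68) → 1564 ÷ (471/25) = 39100/471 ≈ 83.015
S = 1000/(39100/471) − 10 = 800/391 in ≈ 2.046 in
Ia = 0.2·(800/391) = 160/391 in ≈ 0.409 in
Excess rainfall: 4.020 − 0.409 = 3.611 in; P > Ia so Q > 0
Runoff Q = (P−Ia)²/(P−Ia+S) = (3.611)²/(3.611+2.046) = 4983089281/2162054050 ≈ 2.305 in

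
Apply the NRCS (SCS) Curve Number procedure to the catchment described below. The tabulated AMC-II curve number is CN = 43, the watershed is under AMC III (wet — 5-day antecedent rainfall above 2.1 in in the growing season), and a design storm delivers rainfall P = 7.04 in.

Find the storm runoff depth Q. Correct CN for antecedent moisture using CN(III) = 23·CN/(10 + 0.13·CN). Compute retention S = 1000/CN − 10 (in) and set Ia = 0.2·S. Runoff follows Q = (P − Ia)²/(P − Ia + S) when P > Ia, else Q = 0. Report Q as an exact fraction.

Q = 1324304881/445148900 in ≈ 2.975 in

Adjust CN=43 to AMC III: 23·43/(10 + 0.13·43) → 989 ÷ (1559/100) = 98900/1559 ≈ 63.438
S = 1000/(98900/1559) − 10 = 5700/989 in ≈ 5.763 in
Initial abstraction Ia = S/5 = (5700/989)/5 = 1140/989 ≈ 1.153 in
Since P=7.040 > Ia=1.153: effective rainfall P−Ia = 145564/24725 in
Q = (145564/24725)²/((145564/24725) + 5700/989) = (21188878096/611325625)/(288064/24725) = 1324304881/445148900 in ≈ 2.975 in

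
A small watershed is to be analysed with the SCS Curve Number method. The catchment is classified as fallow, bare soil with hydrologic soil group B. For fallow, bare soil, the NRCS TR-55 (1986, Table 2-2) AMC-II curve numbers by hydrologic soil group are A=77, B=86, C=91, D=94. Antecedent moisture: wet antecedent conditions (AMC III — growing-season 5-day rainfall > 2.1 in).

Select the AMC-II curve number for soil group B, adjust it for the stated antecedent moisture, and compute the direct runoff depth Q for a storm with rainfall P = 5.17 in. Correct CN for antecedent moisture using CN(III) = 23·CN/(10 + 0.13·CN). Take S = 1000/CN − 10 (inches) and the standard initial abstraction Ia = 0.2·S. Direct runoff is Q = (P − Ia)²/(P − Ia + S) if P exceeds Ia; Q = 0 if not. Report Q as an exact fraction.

Q = 247320219969/56107255700 in ≈ 4.408 in

NRCS table: fallow, bare soil, soil group B → CN(II) = 86
CN(III) from CN(II)=86: (23·86)/(10 + 0.13·86) = 98900/1059 ≈ 93.390
S = 1000/(98900/1059) − 10 = 700/989 in ≈ 0.708 in
Ia = 0.2S: 0.2·0.708 = 0.142 in (exactly 140/989)
Excess rainfall: 5.170 − 0.142 = 5.028 in; P > Ia so Q > 0
Q: (497313/98900)² ÷ (567313/98900) = 247320219969/56107255700 in (≈ 4.408 in)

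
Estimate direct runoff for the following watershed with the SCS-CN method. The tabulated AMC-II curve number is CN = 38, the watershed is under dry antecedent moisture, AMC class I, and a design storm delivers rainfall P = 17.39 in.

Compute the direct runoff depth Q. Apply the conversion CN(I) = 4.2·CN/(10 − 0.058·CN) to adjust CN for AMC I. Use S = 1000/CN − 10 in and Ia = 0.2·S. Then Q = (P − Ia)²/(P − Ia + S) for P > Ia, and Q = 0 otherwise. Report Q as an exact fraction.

Q = 147349267321/77161053900 in ≈ 1.910 in

Adjust CN=38 to AMC I: 4.2·38/(10 − 0.058·38) → (798/5) ÷ (1949/250) = 39900/1949 ≈ 20.472
S = 1000/(39900/1949) − 10 = 15500/399 in ≈ 38.847 in
Ia = 0.2S: 0.2·38.847 = 7.769 in (exactly 3100/399)
Since P=17.390 > Ia=7.769: effective rainfall P−Ia = 383861/39900 in
Runoff Q = (P−Ia)²/(P−Ia+S) = (9.621)²/(9.621+38.847) = 147349267321/77161053900 ≈ 1.910 in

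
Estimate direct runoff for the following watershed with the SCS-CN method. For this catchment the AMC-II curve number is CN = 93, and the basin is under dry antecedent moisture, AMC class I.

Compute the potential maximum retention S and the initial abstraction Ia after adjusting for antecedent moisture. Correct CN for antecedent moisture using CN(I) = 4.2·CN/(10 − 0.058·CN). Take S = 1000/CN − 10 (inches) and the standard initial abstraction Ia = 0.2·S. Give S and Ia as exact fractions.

S = 500/279 in ≈ 1.792 in; Ia = 100/279 in ≈ 0.358 in

Dry (AMC I): CN(I) = 4.2·93/(10 − 0.058·93) = (1953/5)/(2303/500) = 27900/329 ≈ 84.802
Retention S: 1000/CN − 10 with CN=84.802 → S = 500/279 ≈ 1.792 in
Ia = 0.2S: 0.2·1.792 = 0.358 in (exactly 100/279)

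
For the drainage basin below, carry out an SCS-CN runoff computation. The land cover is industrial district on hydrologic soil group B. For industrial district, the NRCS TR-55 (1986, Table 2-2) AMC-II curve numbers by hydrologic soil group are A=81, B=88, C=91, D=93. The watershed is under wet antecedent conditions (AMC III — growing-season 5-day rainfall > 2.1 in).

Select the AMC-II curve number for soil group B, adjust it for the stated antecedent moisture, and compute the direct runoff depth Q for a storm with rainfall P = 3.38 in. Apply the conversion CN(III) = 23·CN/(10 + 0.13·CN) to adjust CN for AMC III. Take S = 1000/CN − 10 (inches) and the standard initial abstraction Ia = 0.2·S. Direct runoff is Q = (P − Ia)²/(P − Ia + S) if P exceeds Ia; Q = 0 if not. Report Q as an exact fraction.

Q = 1702140049/616776050 in ≈ 2.760 in

NRCS table: industrial district, soil group B → CN(II) = 88
Wet (AMC III): CN(III) = 23·88/(10 + 0.13·88) = 2024/(536/25) = 6325/67 ≈ 94.403
Max retention: S = 1000/(6325/67) − 10 = 150/253 in (≈ 0.593 in)
Initial abstraction Ia = S/5 = (150/253)/5 = 30/253 ≈ 0.119 in
P − Ia = 3.380 − 0.119 = 41257/12650 ≈ 3.261 in (> 0, runoff occurs)
Runoff Q = (P−Ia)²/(P−Ia+S) = (3.261)²/(3.261+0.593) = 1702140049/616776050 ≈ 2.760 in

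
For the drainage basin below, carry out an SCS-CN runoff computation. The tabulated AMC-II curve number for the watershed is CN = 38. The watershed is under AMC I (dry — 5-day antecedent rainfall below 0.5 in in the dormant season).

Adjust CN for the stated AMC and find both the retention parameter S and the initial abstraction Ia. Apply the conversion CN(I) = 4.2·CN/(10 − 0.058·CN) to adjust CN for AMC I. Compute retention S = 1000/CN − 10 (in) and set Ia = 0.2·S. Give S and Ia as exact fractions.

S = 15500/399 in ≈ 38.847 in; Ia = 3100/399 in ≈ 7.769 in

CN(I) from CN(II)=38: (4.2·38)/(10 − 0.058·38) = 39900/1949 ≈ 20.472
S = 1000/(39900/1949) − 10 = 15500/399 in ≈ 38.847 in
Ia = 0.2·(15500/399) = 3100/399 in ≈ 7.769 in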